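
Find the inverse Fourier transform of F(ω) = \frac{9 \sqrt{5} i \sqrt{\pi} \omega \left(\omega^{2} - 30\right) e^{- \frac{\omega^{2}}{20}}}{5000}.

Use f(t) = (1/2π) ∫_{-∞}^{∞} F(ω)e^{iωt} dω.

f(t) = 9 t^{3} e^{- 5 t^{2}}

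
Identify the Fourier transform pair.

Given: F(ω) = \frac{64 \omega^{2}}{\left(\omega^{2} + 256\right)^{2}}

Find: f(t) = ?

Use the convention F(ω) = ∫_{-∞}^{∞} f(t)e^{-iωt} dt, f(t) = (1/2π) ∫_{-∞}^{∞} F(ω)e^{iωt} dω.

f(t) = \left(1 - 16 \left|{t}\right|\right) e^{- 16 \left|{t}\right|}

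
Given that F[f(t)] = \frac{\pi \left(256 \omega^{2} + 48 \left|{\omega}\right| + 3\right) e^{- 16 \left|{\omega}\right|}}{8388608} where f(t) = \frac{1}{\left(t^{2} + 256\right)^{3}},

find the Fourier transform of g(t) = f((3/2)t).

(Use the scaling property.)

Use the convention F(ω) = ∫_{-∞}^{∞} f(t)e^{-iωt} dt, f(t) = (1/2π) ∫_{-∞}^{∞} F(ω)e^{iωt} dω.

F[g](ω) = \frac{\pi \left(1024 \omega^{2} + 288 \left|{\omega}\right| + 27\right) e^{- \frac{32 \left|{\omega}\right|}{3}}}{113246208}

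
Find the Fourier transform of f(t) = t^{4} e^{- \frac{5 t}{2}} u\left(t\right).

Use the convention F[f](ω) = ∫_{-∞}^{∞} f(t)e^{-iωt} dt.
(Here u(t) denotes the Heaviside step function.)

F(ω) = \frac{768}{\left(2 i \omega + 5\right)^{5}}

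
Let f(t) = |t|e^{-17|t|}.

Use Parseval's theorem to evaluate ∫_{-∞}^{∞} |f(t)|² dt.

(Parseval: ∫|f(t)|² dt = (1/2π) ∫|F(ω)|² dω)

∫|f(t)|² dt = \frac{1}{9826}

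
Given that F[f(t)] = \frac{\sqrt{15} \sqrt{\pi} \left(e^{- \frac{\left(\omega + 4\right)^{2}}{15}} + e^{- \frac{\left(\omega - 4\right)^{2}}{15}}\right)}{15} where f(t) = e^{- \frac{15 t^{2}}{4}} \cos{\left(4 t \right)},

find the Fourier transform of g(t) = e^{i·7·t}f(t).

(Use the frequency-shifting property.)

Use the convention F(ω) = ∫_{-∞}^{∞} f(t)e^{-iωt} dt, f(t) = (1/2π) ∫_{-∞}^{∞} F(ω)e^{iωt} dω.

F[g](ω) = \frac{\sqrt{15} \sqrt{\pi} e^{- \frac{\left(\omega - 3\right)^{2}}{15}}}{15} + \frac{\sqrt{15} \sqrt{\pi} e^{- \frac{\left(\omega - 11\right)^{2}}{15}}}{15}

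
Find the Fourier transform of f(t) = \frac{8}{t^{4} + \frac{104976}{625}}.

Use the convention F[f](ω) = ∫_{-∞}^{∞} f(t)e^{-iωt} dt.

F(ω) = \frac{125 \pi e^{- \frac{9 \sqrt{2} \left|{\omega}\right|}{5}} \sin{\left(\frac{9 \sqrt{2} \left|{\omega}\right|}{5} + \frac{\pi}{4} \right)}}{729}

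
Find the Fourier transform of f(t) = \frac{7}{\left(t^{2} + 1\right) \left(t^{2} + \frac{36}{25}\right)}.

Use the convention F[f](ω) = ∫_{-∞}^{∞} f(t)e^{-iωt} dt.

F(ω) = \frac{175 \pi e^{- \left|{\omega}\right|}}{11} - \frac{875 \pi e^{- \frac{6 \left|{\omega}\right|}{5}}}{66}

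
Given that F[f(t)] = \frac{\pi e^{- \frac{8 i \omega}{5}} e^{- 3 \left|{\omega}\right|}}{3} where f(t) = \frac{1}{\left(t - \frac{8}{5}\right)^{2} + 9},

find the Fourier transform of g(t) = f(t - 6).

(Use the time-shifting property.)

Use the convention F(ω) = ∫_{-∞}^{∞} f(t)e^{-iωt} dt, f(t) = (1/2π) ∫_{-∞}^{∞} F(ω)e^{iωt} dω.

F[g](ω) = \frac{\pi e^{- \frac{38 i \omega}{5} - 3 \left|{\omega}\right|}}{3}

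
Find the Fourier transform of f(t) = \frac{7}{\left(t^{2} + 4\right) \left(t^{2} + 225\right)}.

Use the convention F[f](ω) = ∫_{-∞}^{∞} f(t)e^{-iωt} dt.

F(ω) = \frac{7 \pi \left(15 e^{13 \left|{\omega}\right|} - 2\right) e^{- 15 \left|{\omega}\right|}}{6630}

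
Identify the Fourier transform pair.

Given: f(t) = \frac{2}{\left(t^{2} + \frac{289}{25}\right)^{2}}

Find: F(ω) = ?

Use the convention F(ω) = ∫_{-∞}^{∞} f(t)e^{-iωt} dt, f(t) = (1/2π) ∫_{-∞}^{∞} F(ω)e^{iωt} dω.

F(ω) = \frac{25 \pi \left(17 \left|{\omega}\right| + 5\right) e^{- \frac{17 \left|{\omega}\right|}{5}}}{4913}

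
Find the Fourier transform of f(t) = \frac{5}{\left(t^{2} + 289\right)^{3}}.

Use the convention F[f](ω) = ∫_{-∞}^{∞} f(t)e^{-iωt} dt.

F(ω) = \frac{5 \pi \left(289 \omega^{2} + 51 \left|{\omega}\right| + 3\right) e^{- 17 \left|{\omega}\right|}}{11358856}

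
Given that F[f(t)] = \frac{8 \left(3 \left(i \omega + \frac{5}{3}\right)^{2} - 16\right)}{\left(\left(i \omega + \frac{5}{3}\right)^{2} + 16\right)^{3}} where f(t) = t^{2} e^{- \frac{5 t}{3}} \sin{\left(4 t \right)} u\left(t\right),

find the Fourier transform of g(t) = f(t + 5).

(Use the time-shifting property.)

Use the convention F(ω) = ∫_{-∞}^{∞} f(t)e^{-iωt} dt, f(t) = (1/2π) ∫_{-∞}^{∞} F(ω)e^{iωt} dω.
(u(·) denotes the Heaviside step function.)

F[g](ω) = \frac{1944 \left(\left(3 i \omega + 5\right)^{2} - 48\right) e^{5 i \omega}}{\left(\left(3 i \omega + 5\right)^{2} + 144\right)^{3}}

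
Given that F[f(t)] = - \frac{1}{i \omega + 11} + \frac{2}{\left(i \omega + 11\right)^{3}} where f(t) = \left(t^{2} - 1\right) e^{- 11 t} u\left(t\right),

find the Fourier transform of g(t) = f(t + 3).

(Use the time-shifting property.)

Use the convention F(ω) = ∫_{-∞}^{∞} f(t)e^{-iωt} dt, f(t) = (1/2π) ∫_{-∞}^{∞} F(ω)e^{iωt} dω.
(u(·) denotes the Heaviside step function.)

F[g](ω) = \frac{\left(2 i \omega - \left(i \omega + 11\right)^{3} + 22\right) e^{3 i \omega}}{\left(i \omega + 11\right)^{4}}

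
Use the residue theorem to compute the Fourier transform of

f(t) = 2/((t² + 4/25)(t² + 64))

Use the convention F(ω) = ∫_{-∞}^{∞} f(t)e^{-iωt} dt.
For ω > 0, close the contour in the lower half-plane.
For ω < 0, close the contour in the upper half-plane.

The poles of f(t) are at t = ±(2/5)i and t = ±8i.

Let g(z) = f(z)e^{-iωz}; for large |z| the factor e^{-iωz} decays in the lower half-plane when ω > 0 and in the upper half-plane when ω < 0.

Case ω > 0 (lower half-plane, clockwise contour ⇒ F(ω) = -2πi·ΣRes):
  Res_{z = - \frac{2 i}{5}} g(z) = \frac{125 i e^{- \frac{2 \omega}{5}}}{3192}
  Res_{z = - 8 i} g(z) = - \frac{25 i e^{- 8 \omega}}{12768}
  F(ω) = -2πi·ΣRes = - \frac{25 \pi e^{- 8 \omega}}{6384} + \frac{125 \pi e^{- \frac{2 \omega}{5}}}{1596}

Case ω < 0 (upper half-plane, counterclockwise contour ⇒ F(ω) = +2πi·ΣRes):
  Res_{z = \frac{2 i}{5}} g(z) = - \frac{125 i e^{\frac{2 \omega}{5}}}{3192}
  Res_{z = 8 i} g(z) = \frac{25 i e^{8 \omega}}{12768}
  F(ω) = 2πi·ΣRes = \frac{25 \pi \left(20 e^{\frac{2 \omega}{5}} - e^{8 \omega}\right)}{6384}

Both cases combine into a single formula in |ω|:

F(ω) = - \frac{25 \pi e^{- 8 \left|{\omega}\right|}}{6384} + \frac{125 \pi e^{- \frac{2 \left|{\omega}\right|}{5}}}{1596}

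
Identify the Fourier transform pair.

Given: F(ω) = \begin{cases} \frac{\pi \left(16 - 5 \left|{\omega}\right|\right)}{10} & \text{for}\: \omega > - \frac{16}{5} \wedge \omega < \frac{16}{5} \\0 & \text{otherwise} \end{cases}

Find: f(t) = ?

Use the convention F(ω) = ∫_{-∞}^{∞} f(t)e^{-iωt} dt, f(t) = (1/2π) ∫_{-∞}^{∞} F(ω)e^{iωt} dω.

f(t) = \frac{\sin^{2}{\left(\frac{8 t}{5} \right)}}{t^{2}}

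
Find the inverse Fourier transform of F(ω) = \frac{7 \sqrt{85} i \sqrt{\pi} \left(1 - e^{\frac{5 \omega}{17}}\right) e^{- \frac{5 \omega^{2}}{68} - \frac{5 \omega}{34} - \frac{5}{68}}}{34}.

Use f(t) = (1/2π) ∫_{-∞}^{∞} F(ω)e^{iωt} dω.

f(t) = 7 e^{- \frac{17 t^{2}}{5}} \sin{\left(t \right)}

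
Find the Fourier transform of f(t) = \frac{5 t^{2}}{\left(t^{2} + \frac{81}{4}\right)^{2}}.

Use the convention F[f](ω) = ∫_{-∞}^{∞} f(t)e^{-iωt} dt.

F(ω) = \frac{5 \pi \left(2 - 9 \left|{\omega}\right|\right) e^{- \frac{9 \left|{\omega}\right|}{2}}}{18}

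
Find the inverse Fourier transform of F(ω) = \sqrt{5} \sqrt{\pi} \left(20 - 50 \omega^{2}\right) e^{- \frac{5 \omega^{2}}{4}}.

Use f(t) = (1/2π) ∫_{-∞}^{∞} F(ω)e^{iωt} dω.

f(t) = 8 t^{2} e^{- \frac{t^{2}}{5}}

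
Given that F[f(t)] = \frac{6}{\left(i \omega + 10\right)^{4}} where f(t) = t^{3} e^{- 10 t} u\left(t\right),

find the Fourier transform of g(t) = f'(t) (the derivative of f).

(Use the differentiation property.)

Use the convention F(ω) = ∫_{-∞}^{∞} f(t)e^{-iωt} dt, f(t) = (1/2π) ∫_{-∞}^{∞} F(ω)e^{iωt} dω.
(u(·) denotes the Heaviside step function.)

F[g](ω) = \frac{6 i \omega}{\left(i \omega + 10\right)^{4}}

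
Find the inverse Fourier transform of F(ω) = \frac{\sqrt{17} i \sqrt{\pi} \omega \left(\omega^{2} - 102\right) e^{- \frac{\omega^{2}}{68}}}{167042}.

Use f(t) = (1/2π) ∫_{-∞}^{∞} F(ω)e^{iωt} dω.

f(t) = 4 t^{3} e^{- 17 t^{2}}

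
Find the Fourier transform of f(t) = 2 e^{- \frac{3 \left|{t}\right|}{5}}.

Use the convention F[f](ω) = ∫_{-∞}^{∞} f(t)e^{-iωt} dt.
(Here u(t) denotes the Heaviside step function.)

F(ω) = \frac{60}{25 \omega^{2} + 9}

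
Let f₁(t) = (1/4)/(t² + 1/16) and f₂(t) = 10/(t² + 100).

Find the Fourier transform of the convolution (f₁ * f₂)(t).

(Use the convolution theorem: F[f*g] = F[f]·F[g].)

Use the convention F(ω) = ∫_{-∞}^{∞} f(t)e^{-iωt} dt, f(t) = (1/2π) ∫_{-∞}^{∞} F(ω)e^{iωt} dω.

F[f₁*f₂](ω) = \pi^{2} e^{- \frac{41 \left|{\omega}\right|}{4}}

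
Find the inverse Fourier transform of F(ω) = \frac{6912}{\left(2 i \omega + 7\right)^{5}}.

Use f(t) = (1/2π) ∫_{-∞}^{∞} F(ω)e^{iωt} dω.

f(t) = 9 t^{4} e^{- \frac{7 t}{2}} u\left(t\right)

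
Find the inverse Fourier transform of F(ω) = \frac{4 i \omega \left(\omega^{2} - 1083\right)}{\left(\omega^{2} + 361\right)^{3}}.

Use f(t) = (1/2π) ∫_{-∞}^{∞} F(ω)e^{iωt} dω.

f(t) = t e^{- 19 \left|{t}\right|} \left|{t}\right|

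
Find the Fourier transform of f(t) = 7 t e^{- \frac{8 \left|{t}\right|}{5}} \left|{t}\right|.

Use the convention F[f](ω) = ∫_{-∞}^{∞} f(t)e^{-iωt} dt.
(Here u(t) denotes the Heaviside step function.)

F(ω) = \frac{17500 i \omega \left(25 \omega^{2} - 192\right)}{\left(25 \omega^{2} + 64\right)^{3}}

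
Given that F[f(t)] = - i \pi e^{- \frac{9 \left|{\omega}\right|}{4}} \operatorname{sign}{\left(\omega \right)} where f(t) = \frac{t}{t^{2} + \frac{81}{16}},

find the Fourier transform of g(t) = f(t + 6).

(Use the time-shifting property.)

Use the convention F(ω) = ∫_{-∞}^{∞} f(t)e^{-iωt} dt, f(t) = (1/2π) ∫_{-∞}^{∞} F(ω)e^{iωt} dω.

F[g](ω) = - i \pi e^{6 i \omega} e^{- \frac{9 \left|{\omega}\right|}{4}} \operatorname{sign}{\left(\omega \right)}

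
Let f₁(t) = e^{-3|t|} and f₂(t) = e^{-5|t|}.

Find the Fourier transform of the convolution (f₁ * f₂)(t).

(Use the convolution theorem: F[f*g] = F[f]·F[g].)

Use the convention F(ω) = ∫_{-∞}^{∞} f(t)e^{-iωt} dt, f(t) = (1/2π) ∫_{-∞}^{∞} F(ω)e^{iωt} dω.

F[f₁*f₂](ω) = \frac{60}{\left(\omega^{2} + 9\right) \left(\omega^{2} + 25\right)}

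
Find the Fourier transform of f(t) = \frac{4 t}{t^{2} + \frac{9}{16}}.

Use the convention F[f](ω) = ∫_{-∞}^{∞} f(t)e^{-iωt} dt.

F(ω) = - 4 i \pi e^{- \frac{3 \left|{\omega}\right|}{4}} \operatorname{sign}{\left(\omega \right)}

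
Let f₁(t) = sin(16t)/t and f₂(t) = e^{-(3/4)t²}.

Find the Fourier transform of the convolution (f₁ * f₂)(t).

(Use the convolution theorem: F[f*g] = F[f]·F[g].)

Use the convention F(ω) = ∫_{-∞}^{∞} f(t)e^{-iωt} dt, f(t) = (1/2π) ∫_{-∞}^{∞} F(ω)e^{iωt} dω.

F[f₁*f₂](ω) = \begin{cases} \frac{2 \sqrt{3} \pi^{\frac{3}{2}} e^{- \frac{\omega^{2}}{3}}}{3} & \text{for}\: \omega > -16 \wedge \omega < 16 \\0 & \text{otherwise} \end{cases}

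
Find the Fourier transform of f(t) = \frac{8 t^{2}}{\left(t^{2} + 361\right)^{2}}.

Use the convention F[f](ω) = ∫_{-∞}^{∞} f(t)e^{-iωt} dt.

F(ω) = \frac{4 \pi \left(1 - 19 \left|{\omega}\right|\right) e^{- 19 \left|{\omega}\right|}}{19}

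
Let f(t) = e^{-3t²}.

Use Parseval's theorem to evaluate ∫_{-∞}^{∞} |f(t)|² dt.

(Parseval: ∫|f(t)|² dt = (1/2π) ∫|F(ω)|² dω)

∫|f(t)|² dt = \frac{\sqrt{6} \sqrt{\pi}}{6}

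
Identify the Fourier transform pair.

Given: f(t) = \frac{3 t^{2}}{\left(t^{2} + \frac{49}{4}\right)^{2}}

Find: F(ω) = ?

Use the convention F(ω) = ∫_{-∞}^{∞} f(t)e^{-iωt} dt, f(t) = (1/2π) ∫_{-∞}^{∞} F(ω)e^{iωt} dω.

F(ω) = \frac{3 \pi \left(2 - 7 \left|{\omega}\right|\right) e^{- \frac{7 \left|{\omega}\right|}{2}}}{14}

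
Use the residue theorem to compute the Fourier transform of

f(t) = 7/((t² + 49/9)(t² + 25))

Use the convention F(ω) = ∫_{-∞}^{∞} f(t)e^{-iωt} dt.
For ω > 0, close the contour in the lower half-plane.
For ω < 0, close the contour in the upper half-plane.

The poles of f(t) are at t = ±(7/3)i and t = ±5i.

Let g(z) = f(z)e^{-iωz}; for large |z| the factor e^{-iωz} decays in the lower half-plane when ω > 0 and in the upper half-plane when ω < 0.

Case ω > 0 (lower half-plane, clockwise contour ⇒ F(ω) = -2πi·ΣRes):
  Res_{z = - \frac{7 i}{3}} g(z) = \frac{27 i e^{- \frac{7 \omega}{3}}}{352}
  Res_{z = - 5 i} g(z) = - \frac{63 i e^{- 5 \omega}}{1760}
  F(ω) = -2πi·ΣRes = - \frac{63 \pi e^{- 5 \omega}}{880} + \frac{27 \pi e^{- \frac{7 \omega}{3}}}{176}

Case ω < 0 (upper half-plane, counterclockwise contour ⇒ F(ω) = +2πi·ΣRes):
  Res_{z = \frac{7 i}{3}} g(z) = - \frac{27 i e^{\frac{7 \omega}{3}}}{352}
  Res_{z = 5 i} g(z) = \frac{63 i e^{5 \omega}}{1760}
  F(ω) = 2πi·ΣRes = \frac{9 \pi \left(15 e^{\frac{7 \omega}{3}} - 7 e^{5 \omega}\right)}{880}

Both cases combine into a single formula in |ω|:

F(ω) = - \frac{63 \pi e^{- 5 \left|{\omega}\right|}}{880} + \frac{27 \pi e^{- \frac{7 \left|{\omega}\right|}{3}}}{176}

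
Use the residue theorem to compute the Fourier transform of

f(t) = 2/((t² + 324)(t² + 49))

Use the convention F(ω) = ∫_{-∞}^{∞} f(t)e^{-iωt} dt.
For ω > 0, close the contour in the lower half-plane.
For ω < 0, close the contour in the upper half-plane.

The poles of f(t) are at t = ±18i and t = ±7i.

Let g(z) = f(z)e^{-iωz}; for large |z| the factor e^{-iωz} decays in the lower half-plane when ω > 0 and in the upper half-plane when ω < 0.

Case ω > 0 (lower half-plane, clockwise contour ⇒ F(ω) = -2πi·ΣRes):
  Res_{z = - 18 i} g(z) = - \frac{i e^{- 18 \omega}}{4950}
  Res_{z = - 7 i} g(z) = \frac{i e^{- 7 \omega}}{1925}
  F(ω) = -2πi·ΣRes = \frac{\pi \left(18 e^{11 \omega} - 7\right) e^{- 18 \omega}}{17325}

Case ω < 0 (upper half-plane, counterclockwise contour ⇒ F(ω) = +2πi·ΣRes):
  Res_{z = 18 i} g(z) = \frac{i e^{18 \omega}}{4950}
  Res_{z = 7 i} g(z) = - \frac{i e^{7 \omega}}{1925}
  F(ω) = 2πi·ΣRes = \frac{\pi \left(18 - 7 e^{11 \omega}\right) e^{7 \omega}}{17325}

Both cases combine into a single formula in |ω|:

F(ω) = \frac{\pi \left(18 e^{11 \left|{\omega}\right|} - 7\right) e^{- 18 \left|{\omega}\right|}}{17325}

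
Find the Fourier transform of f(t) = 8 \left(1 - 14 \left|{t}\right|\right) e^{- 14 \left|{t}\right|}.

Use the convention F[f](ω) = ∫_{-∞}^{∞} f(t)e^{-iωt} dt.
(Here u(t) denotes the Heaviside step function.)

F(ω) = \frac{448 \omega^{2}}{\left(\omega^{2} + 196\right)^{2}}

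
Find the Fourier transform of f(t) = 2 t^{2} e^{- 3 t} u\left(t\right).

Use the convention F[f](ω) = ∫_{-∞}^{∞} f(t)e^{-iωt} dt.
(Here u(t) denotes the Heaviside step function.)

F(ω) = \frac{4}{\left(i \omega + 3\right)^{3}}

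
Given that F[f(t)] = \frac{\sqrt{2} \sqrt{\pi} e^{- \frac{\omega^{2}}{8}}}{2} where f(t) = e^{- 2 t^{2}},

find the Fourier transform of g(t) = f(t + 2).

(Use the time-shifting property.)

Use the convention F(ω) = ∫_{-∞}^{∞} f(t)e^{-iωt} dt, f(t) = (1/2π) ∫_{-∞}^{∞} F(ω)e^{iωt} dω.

F[g](ω) = \frac{\sqrt{2} \sqrt{\pi} e^{\frac{\omega \left(- \omega + 16 i\right)}{8}}}{2}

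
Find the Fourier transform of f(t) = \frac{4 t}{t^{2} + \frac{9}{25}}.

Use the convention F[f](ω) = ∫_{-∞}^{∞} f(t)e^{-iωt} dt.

F(ω) = - 4 i \pi e^{- \frac{3 \left|{\omega}\right|}{5}} \operatorname{sign}{\left(\omega \right)}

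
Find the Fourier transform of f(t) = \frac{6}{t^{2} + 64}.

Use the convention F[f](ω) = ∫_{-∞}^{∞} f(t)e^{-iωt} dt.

F(ω) = \frac{3 \pi e^{- 8 \left|{\omega}\right|}}{4}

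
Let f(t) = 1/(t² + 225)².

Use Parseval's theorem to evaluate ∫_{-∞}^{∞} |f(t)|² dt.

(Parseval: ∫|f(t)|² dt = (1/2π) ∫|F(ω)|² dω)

∫|f(t)|² dt = \frac{\pi}{546750000}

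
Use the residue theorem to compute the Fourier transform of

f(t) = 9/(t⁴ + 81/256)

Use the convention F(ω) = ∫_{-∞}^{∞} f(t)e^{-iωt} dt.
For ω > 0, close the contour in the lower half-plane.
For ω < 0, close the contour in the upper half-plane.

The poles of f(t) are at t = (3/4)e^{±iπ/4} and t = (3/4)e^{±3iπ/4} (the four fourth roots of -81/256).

Let g(z) = f(z)e^{-iωz}; for large |z| the factor e^{-iωz} decays in the lower half-plane when ω > 0 and in the upper half-plane when ω < 0.

Case ω > 0 (lower half-plane, clockwise contour ⇒ F(ω) = -2πi·ΣRes):
  Res_{z = - \frac{3 \sqrt{2}}{8} - \frac{3 \sqrt{2} i}{8}} g(z) = \frac{8 \sqrt{2} \left(1 + i\right) e^{\frac{3 \sqrt{2} \omega \left(-1 + i\right)}{8}}}{3}
  Res_{z = \frac{3 \sqrt{2}}{8} - \frac{3 \sqrt{2} i}{8}} g(z) = \frac{8 \sqrt{2} \left(-1 + i\right) e^{- \frac{3 \sqrt{2} \omega \left(1 + i\right)}{8}}}{3}
  F(ω) = -2πi·ΣRes = \frac{16 \sqrt{2} \pi \left(\left(1 - i\right) e^{\frac{3 \sqrt{2} i \omega}{4}} + 1 + i\right) e^{- \frac{3 \sqrt{2} \omega \left(1 + i\right)}{8}}}{3} = \frac{64 \pi e^{- \frac{3 \sqrt{2} \omega}{8}} \sin{\left(\frac{3 \sqrt{2} \omega}{8} + \frac{\pi}{4} \right)}}{3}

Case ω < 0 (upper half-plane, counterclockwise contour ⇒ F(ω) = +2πi·ΣRes):
  Res_{z = \frac{3 \sqrt{2}}{8} + \frac{3 \sqrt{2} i}{8}} g(z) = - \frac{8 \sqrt{2} \left(1 + i\right) e^{\frac{3 \sqrt{2} \omega \left(1 - i\right)}{8}}}{3}
  Res_{z = - \frac{3 \sqrt{2}}{8} + \frac{3 \sqrt{2} i}{8}} g(z) = \frac{8 \sqrt{2} \left(1 - i\right) e^{\frac{3 \sqrt{2} \omega \left(1 + i\right)}{8}}}{3}
  F(ω) = 2πi·ΣRes = - \frac{16 \sqrt{2} i \pi \left(\left(1 + i\right) e^{\frac{3 \sqrt{2} \omega \left(1 - i\right)}{8}} - \left(1 - i\right) e^{\frac{3 \sqrt{2} \omega \left(1 + i\right)}{8}}\right)}{3} = \frac{64 \pi e^{\frac{3 \sqrt{2} \omega}{8}} \cos{\left(\frac{3 \sqrt{2} \omega}{8} + \frac{\pi}{4} \right)}}{3}

Both cases combine into a single formula in |ω|:

F(ω) = \frac{64 \pi e^{- \frac{3 \sqrt{2} \left|{\omega}\right|}{8}} \sin{\left(\frac{3 \sqrt{2} \left|{\omega}\right|}{8} + \frac{\pi}{4} \right)}}{3}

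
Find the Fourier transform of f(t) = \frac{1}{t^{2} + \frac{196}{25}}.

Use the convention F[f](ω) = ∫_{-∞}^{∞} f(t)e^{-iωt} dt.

F(ω) = \frac{5 \pi e^{- \frac{14 \left|{\omega}\right|}{5}}}{14}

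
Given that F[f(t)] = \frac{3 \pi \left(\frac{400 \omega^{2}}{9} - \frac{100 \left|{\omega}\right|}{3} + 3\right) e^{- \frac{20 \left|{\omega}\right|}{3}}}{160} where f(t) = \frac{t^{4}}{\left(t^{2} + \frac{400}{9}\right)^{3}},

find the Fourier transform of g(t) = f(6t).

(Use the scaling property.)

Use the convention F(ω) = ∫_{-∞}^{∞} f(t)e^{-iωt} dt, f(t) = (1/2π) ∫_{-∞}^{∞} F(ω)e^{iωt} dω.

F[g](ω) = \frac{\pi \left(100 \omega^{2} - 450 \left|{\omega}\right| + 243\right) e^{- \frac{10 \left|{\omega}\right|}{9}}}{25920}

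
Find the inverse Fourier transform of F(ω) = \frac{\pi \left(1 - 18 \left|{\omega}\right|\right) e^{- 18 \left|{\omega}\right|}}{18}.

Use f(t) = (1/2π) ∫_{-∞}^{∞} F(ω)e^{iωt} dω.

f(t) = \frac{2 t^{2}}{\left(t^{2} + 324\right)^{2}}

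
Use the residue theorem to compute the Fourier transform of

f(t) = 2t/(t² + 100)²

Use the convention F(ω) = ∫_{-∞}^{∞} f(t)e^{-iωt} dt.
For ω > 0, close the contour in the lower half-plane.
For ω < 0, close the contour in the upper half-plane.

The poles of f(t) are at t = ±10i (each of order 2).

Let g(z) = f(z)e^{-iωz}; for large |z| the factor e^{-iωz} decays in the lower half-plane when ω > 0 and in the upper half-plane when ω < 0.

Case ω > 0 (lower half-plane, clockwise contour ⇒ F(ω) = -2πi·ΣRes):
  Res_{z = - 10 i} g(z) = \frac{\omega e^{- 10 \omega}}{20} (pole of order 2)
  F(ω) = -2πi·ΣRes = - \frac{i \pi \omega e^{- 10 \omega}}{10}

Case ω < 0 (upper half-plane, counterclockwise contour ⇒ F(ω) = +2πi·ΣRes):
  Res_{z = 10 i} g(z) = - \frac{\omega e^{10 \omega}}{20} (pole of order 2)
  F(ω) = 2πi·ΣRes = - \frac{i \pi \omega e^{10 \omega}}{10}

Both cases combine into a single formula in |ω|:

F(ω) = - \frac{i \pi \omega e^{- 10 \left|{\omega}\right|}}{10}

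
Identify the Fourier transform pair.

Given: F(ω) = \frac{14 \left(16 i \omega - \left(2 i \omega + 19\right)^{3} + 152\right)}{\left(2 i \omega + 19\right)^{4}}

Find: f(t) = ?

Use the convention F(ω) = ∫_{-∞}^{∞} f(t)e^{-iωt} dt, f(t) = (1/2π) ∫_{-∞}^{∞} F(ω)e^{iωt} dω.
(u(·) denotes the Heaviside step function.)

f(t) = 7 \left(t^{2} - 1\right) e^{- \frac{19 t}{2}} u\left(t\right)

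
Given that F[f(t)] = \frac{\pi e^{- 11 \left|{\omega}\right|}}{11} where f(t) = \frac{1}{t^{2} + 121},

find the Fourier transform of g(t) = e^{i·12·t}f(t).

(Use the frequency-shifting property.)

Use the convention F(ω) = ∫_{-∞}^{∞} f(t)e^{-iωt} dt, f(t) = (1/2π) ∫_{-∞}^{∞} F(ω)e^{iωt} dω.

F[g](ω) = \frac{\pi e^{- 11 \left|{\omega - 12}\right|}}{11}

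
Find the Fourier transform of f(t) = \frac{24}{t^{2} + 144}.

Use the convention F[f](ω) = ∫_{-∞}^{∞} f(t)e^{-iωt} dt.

F(ω) = 2 \pi e^{- 12 \left|{\omega}\right|}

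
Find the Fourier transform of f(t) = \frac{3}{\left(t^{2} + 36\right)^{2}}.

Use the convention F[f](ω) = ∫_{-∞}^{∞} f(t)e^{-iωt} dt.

F(ω) = \frac{\pi \left(6 \left|{\omega}\right| + 1\right) e^{- 6 \left|{\omega}\right|}}{144}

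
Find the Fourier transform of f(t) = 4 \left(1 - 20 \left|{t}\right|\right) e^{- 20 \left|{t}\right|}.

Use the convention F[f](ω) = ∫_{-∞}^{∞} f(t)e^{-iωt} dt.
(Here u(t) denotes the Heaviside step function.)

F(ω) = \frac{320 \omega^{2}}{\left(\omega^{2} + 400\right)^{2}}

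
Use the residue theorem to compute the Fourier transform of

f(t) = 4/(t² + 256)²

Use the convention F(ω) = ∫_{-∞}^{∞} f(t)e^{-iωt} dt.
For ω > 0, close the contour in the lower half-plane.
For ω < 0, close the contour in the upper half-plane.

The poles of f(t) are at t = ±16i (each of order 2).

Let g(z) = f(z)e^{-iωz}; for large |z| the factor e^{-iωz} decays in the lower half-plane when ω > 0 and in the upper half-plane when ω < 0.

Case ω > 0 (lower half-plane, clockwise contour ⇒ F(ω) = -2πi·ΣRes):
  Res_{z = - 16 i} g(z) = \frac{i \left(16 \omega + 1\right) e^{- 16 \omega}}{4096} (pole of order 2)
  F(ω) = -2πi·ΣRes = \frac{\pi \left(16 \omega + 1\right) e^{- 16 \omega}}{2048}

Case ω < 0 (upper half-plane, counterclockwise contour ⇒ F(ω) = +2πi·ΣRes):
  Res_{z = 16 i} g(z) = \frac{i \left(16 \omega - 1\right) e^{16 \omega}}{4096} (pole of order 2)
  F(ω) = 2πi·ΣRes = \frac{\pi \left(1 - 16 \omega\right) e^{16 \omega}}{2048}

Both cases combine into a single formula in |ω|:

F(ω) = \frac{\pi \left(16 \left|{\omega}\right| + 1\right) e^{- 16 \left|{\omega}\right|}}{2048}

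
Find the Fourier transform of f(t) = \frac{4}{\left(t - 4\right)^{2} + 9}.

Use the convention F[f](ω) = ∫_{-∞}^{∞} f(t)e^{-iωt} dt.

F(ω) = \frac{4 \pi e^{- 4 i \omega - 3 \left|{\omega}\right|}}{3}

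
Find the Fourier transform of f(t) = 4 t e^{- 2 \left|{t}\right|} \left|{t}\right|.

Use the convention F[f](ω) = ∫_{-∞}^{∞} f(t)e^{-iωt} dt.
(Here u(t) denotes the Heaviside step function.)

F(ω) = \frac{16 i \omega \left(\omega^{2} - 12\right)}{\left(\omega^{2} + 4\right)^{3}}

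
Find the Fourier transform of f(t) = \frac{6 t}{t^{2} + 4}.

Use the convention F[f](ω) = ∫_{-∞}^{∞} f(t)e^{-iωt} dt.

F(ω) = - 6 i \pi e^{- 2 \left|{\omega}\right|} \operatorname{sign}{\left(\omega \right)}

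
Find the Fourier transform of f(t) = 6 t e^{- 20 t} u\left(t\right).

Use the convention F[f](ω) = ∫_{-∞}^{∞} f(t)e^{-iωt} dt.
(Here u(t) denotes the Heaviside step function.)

F(ω) = \frac{6}{\left(i \omega + 20\right)^{2}}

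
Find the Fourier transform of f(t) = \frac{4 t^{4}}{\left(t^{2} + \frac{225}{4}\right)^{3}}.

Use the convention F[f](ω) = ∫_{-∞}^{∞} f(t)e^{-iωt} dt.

F(ω) = \frac{\pi \left(75 \omega^{2} - 50 \left|{\omega}\right| + 4\right) e^{- \frac{15 \left|{\omega}\right|}{2}}}{20}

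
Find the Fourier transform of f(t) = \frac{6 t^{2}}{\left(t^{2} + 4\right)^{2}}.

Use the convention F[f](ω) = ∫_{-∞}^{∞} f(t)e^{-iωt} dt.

F(ω) = \frac{3 \pi \left(1 - 2 \left|{\omega}\right|\right) e^{- 2 \left|{\omega}\right|}}{2}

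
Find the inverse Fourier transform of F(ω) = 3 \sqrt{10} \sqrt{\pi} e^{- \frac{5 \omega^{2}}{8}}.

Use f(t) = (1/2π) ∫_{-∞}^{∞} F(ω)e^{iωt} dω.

f(t) = 6 e^{- \frac{2 t^{2}}{5}}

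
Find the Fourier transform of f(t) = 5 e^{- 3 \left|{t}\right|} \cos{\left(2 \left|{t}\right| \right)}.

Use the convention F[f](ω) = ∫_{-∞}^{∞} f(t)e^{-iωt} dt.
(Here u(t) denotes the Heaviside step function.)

F(ω) = \frac{30 \left(\omega^{2} + 13\right)}{\omega^{4} + 10 \omega^{2} + 169}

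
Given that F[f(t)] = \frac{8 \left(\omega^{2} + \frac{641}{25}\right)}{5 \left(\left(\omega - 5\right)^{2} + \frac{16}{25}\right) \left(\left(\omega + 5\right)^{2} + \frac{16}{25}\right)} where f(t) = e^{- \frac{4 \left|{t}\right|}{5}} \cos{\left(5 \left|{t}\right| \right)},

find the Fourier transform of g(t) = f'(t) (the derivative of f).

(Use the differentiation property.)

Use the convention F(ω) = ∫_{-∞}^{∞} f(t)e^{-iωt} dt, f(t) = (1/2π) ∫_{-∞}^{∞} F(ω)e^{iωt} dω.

F[g](ω) = \frac{40 i \omega \left(25 \omega^{2} + 641\right)}{625 \omega^{4} - 30450 \omega^{2} + 410881}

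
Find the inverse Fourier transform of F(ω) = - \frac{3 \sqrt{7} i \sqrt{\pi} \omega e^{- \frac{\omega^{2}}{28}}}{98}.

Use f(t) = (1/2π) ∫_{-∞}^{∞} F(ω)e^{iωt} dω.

f(t) = 3 t e^{- 7 t^{2}}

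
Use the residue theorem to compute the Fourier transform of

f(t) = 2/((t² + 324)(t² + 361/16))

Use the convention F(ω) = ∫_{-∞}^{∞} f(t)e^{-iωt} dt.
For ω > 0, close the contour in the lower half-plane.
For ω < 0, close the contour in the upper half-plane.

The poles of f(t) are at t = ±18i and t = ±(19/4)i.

Let g(z) = f(z)e^{-iωz}; for large |z| the factor e^{-iωz} decays in the lower half-plane when ω > 0 and in the upper half-plane when ω < 0.

Case ω > 0 (lower half-plane, clockwise contour ⇒ F(ω) = -2πi·ΣRes):
  Res_{z = - 18 i} g(z) = - \frac{8 i e^{- 18 \omega}}{43407}
  Res_{z = - \frac{19 i}{4}} g(z) = \frac{64 i e^{- \frac{19 \omega}{4}}}{91637}
  F(ω) = -2πi·ΣRes = - \frac{16 \pi e^{- 18 \omega}}{43407} + \frac{128 \pi e^{- \frac{19 \omega}{4}}}{91637}

Case ω < 0 (upper half-plane, counterclockwise contour ⇒ F(ω) = +2πi·ΣRes):
  Res_{z = 18 i} g(z) = \frac{8 i e^{18 \omega}}{43407}
  Res_{z = \frac{19 i}{4}} g(z) = - \frac{64 i e^{\frac{19 \omega}{4}}}{91637}
  F(ω) = 2πi·ΣRes = \frac{16 \pi \left(72 e^{\frac{19 \omega}{4}} - 19 e^{18 \omega}\right)}{824733}

Both cases combine into a single formula in |ω|:

F(ω) = - \frac{16 \pi e^{- 18 \left|{\omega}\right|}}{43407} + \frac{128 \pi e^{- \frac{19 \left|{\omega}\right|}{4}}}{91637}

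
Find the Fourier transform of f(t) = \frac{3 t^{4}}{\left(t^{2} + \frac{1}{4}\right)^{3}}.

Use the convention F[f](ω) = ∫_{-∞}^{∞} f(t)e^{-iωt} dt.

F(ω) = \frac{3 \pi \left(\omega^{2} - 10 \left|{\omega}\right| + 12\right) e^{- \frac{\left|{\omega}\right|}{2}}}{16}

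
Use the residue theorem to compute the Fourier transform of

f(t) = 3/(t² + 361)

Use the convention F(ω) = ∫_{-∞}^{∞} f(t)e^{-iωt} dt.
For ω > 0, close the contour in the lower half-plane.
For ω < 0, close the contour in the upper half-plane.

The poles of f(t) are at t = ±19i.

Let g(z) = f(z)e^{-iωz}; for large |z| the factor e^{-iωz} decays in the lower half-plane when ω > 0 and in the upper half-plane when ω < 0.

Case ω > 0 (lower half-plane, clockwise contour ⇒ F(ω) = -2πi·ΣRes):
  Res_{z = - 19 i} g(z) = \frac{3 i e^{- 19 \omega}}{38}
  F(ω) = -2πi·ΣRes = \frac{3 \pi e^{- 19 \omega}}{19}

Case ω < 0 (upper half-plane, counterclockwise contour ⇒ F(ω) = +2πi·ΣRes):
  Res_{z = 19 i} g(z) = - \frac{3 i e^{19 \omega}}{38}
  F(ω) = 2πi·ΣRes = \frac{3 \pi e^{19 \omega}}{19}

Both cases combine into a single formula in |ω|:

F(ω) = \frac{3 \pi e^{- 19 \left|{\omega}\right|}}{19}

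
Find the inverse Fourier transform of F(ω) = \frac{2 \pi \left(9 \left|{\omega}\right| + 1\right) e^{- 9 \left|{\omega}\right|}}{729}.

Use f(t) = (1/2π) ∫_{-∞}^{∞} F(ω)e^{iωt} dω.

f(t) = \frac{4}{\left(t^{2} + 81\right)^{2}}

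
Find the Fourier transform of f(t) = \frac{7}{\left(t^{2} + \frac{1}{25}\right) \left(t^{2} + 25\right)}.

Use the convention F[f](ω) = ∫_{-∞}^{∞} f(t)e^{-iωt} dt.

F(ω) = - \frac{35 \pi e^{- 5 \left|{\omega}\right|}}{624} + \frac{875 \pi e^{- \frac{\left|{\omega}\right|}{5}}}{624}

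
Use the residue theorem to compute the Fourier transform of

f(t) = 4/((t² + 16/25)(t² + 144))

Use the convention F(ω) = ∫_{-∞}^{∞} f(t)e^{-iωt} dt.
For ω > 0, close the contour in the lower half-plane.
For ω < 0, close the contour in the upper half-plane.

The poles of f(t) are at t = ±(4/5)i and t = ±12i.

Let g(z) = f(z)e^{-iωz}; for large |z| the factor e^{-iωz} decays in the lower half-plane when ω > 0 and in the upper half-plane when ω < 0.

Case ω > 0 (lower half-plane, clockwise contour ⇒ F(ω) = -2πi·ΣRes):
  Res_{z = - \frac{4 i}{5}} g(z) = \frac{125 i e^{- \frac{4 \omega}{5}}}{7168}
  Res_{z = - 12 i} g(z) = - \frac{25 i e^{- 12 \omega}}{21504}
  F(ω) = -2πi·ΣRes = - \frac{25 \pi e^{- 12 \omega}}{10752} + \frac{125 \pi e^{- \frac{4 \omega}{5}}}{3584}

Case ω < 0 (upper half-plane, counterclockwise contour ⇒ F(ω) = +2πi·ΣRes):
  Res_{z = \frac{4 i}{5}} g(z) = - \frac{125 i e^{\frac{4 \omega}{5}}}{7168}
  Res_{z = 12 i} g(z) = \frac{25 i e^{12 \omega}}{21504}
  F(ω) = 2πi·ΣRes = \frac{25 \pi \left(15 e^{\frac{4 \omega}{5}} - e^{12 \omega}\right)}{10752}

Both cases combine into a single formula in |ω|:

F(ω) = - \frac{25 \pi e^{- 12 \left|{\omega}\right|}}{10752} + \frac{125 \pi e^{- \frac{4 \left|{\omega}\right|}{5}}}{3584}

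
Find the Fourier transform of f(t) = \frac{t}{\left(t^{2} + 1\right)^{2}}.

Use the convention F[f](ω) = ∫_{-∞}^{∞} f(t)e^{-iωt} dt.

F(ω) = - \frac{i \pi \omega e^{- \left|{\omega}\right|}}{2}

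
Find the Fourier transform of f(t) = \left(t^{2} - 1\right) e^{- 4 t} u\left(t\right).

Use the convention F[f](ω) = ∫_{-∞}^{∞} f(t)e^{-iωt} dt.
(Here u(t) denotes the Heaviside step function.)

F(ω) = \frac{2 i \omega - \left(i \omega + 4\right)^{3} + 8}{\left(i \omega + 4\right)^{4}}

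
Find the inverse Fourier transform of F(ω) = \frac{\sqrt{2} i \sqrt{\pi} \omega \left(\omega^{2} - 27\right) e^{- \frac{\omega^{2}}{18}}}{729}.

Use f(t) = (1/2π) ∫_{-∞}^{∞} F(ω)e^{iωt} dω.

f(t) = 3 t^{3} e^{- \frac{9 t^{2}}{2}}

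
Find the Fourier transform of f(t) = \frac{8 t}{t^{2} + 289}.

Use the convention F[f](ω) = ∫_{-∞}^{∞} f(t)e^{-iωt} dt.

F(ω) = - 8 i \pi e^{- 17 \left|{\omega}\right|} \operatorname{sign}{\left(\omega \right)}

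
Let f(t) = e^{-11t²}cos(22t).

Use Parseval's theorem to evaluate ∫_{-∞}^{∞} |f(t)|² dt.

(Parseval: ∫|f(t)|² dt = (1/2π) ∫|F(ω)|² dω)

∫|f(t)|² dt = \frac{\sqrt{22} \sqrt{\pi} \left(1 + e^{22}\right)}{44 e^{22}}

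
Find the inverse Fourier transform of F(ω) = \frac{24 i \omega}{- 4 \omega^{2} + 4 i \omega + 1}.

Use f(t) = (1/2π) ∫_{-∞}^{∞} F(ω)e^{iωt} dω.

f(t) = 6 \left(1 - \frac{t}{2}\right) e^{- \frac{t}{2}} u\left(t\right)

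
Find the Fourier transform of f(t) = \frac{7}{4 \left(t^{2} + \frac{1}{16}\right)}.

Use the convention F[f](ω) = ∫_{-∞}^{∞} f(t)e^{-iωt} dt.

F(ω) = 7 \pi e^{- \frac{\left|{\omega}\right|}{4}}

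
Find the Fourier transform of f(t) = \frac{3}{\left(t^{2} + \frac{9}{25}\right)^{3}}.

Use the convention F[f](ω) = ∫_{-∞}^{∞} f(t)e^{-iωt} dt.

F(ω) = \frac{125 \pi \left(3 \omega^{2} + 15 \left|{\omega}\right| + 25\right) e^{- \frac{3 \left|{\omega}\right|}{5}}}{216}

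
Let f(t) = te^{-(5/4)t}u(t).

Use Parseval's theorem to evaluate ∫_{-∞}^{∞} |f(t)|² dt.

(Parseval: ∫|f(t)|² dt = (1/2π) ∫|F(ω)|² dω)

∫|f(t)|² dt = \frac{16}{125}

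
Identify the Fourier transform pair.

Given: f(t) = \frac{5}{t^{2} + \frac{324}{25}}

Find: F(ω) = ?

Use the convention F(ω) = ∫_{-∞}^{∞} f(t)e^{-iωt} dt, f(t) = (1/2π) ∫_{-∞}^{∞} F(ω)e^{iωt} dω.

F(ω) = \frac{25 \pi e^{- \frac{18 \left|{\omega}\right|}{5}}}{18}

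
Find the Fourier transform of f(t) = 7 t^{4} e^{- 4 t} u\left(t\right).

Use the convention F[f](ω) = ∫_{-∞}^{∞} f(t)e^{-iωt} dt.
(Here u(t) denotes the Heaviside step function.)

F(ω) = \frac{168}{\left(i \omega + 4\right)^{5}}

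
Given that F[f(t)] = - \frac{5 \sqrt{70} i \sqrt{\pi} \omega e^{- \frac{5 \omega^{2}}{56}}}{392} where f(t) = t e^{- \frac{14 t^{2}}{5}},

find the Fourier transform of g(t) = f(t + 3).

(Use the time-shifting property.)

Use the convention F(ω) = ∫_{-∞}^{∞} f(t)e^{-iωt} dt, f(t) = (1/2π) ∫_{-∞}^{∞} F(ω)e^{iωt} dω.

F[g](ω) = - \frac{5 \sqrt{70} i \sqrt{\pi} \omega e^{- \frac{\omega \left(5 \omega - 168 i\right)}{56}}}{392}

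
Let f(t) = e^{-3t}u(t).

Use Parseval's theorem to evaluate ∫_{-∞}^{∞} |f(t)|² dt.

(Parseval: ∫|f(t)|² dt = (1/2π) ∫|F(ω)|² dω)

∫|f(t)|² dt = \frac{1}{6}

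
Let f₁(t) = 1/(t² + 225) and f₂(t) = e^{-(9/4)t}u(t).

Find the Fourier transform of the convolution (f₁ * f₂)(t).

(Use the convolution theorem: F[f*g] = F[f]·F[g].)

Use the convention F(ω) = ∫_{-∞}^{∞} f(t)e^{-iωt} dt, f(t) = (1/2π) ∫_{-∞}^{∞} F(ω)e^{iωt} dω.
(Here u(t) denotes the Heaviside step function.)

F[f₁*f₂](ω) = \frac{4 \pi e^{- 15 \left|{\omega}\right|}}{15 \left(4 i \omega + 9\right)}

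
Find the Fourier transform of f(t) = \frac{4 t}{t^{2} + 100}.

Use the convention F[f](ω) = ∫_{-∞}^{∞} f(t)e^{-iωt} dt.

F(ω) = - 4 i \pi e^{- 10 \left|{\omega}\right|} \operatorname{sign}{\left(\omega \right)}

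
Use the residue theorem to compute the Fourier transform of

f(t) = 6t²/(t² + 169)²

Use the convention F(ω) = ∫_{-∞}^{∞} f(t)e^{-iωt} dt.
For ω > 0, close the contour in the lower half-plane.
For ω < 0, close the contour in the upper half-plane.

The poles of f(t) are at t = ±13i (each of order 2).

Let g(z) = f(z)e^{-iωz}; for large |z| the factor e^{-iωz} decays in the lower half-plane when ω > 0 and in the upper half-plane when ω < 0.

Case ω > 0 (lower half-plane, clockwise contour ⇒ F(ω) = -2πi·ΣRes):
  Res_{z = - 13 i} g(z) = \frac{3 i \left(1 - 13 \omega\right) e^{- 13 \omega}}{26} (pole of order 2)
  F(ω) = -2πi·ΣRes = \frac{3 \pi \left(1 - 13 \omega\right) e^{- 13 \omega}}{13}

Case ω < 0 (upper half-plane, counterclockwise contour ⇒ F(ω) = +2πi·ΣRes):
  Res_{z = 13 i} g(z) = \frac{3 i \left(- 13 \omega - 1\right) e^{13 \omega}}{26} (pole of order 2)
  F(ω) = 2πi·ΣRes = \frac{3 \pi \left(13 \omega + 1\right) e^{13 \omega}}{13}

Both cases combine into a single formula in |ω|:

F(ω) = \frac{3 \pi \left(1 - 13 \left|{\omega}\right|\right) e^{- 13 \left|{\omega}\right|}}{13}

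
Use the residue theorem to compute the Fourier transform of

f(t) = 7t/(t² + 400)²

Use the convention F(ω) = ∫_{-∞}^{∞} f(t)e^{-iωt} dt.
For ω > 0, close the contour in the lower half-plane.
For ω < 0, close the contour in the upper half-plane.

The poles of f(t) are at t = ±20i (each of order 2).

Let g(z) = f(z)e^{-iωz}; for large |z| the factor e^{-iωz} decays in the lower half-plane when ω > 0 and in the upper half-plane when ω < 0.

Case ω > 0 (lower half-plane, clockwise contour ⇒ F(ω) = -2πi·ΣRes):
  Res_{z = - 20 i} g(z) = \frac{7 \omega e^{- 20 \omega}}{80} (pole of order 2)
  F(ω) = -2πi·ΣRes = - \frac{7 i \pi \omega e^{- 20 \omega}}{40}

Case ω < 0 (upper half-plane, counterclockwise contour ⇒ F(ω) = +2πi·ΣRes):
  Res_{z = 20 i} g(z) = - \frac{7 \omega e^{20 \omega}}{80} (pole of order 2)
  F(ω) = 2πi·ΣRes = - \frac{7 i \pi \omega e^{20 \omega}}{40}

Both cases combine into a single formula in |ω|:

F(ω) = - \frac{7 i \pi \omega e^{- 20 \left|{\omega}\right|}}{40}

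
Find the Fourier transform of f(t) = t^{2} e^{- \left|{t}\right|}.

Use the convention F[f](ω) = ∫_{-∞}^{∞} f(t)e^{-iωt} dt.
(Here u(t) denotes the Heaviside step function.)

F(ω) = \frac{4 \left(1 - 3 \omega^{2}\right)}{\left(\omega^{2} + 1\right)^{3}}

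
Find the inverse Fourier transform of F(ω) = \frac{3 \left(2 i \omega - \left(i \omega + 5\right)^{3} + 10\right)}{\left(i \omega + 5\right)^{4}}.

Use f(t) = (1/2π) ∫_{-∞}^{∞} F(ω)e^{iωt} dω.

f(t) = 3 \left(t^{2} - 1\right) e^{- 5 t} u\left(t\right)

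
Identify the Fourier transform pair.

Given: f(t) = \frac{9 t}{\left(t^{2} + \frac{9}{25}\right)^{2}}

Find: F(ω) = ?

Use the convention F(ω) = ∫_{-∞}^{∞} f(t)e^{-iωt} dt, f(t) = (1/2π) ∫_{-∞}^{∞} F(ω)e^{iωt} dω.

F(ω) = - \frac{15 i \pi \omega e^{- \frac{3 \left|{\omega}\right|}{5}}}{2}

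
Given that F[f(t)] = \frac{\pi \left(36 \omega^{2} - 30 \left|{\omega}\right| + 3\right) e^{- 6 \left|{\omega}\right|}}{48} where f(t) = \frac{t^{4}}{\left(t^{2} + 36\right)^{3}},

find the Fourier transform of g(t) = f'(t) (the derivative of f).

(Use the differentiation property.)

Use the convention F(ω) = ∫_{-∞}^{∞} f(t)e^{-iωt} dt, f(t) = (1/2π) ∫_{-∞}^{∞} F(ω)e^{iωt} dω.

F[g](ω) = \frac{i \pi \omega \left(12 \omega^{2} - 10 \left|{\omega}\right| + 1\right) e^{- 6 \left|{\omega}\right|}}{16}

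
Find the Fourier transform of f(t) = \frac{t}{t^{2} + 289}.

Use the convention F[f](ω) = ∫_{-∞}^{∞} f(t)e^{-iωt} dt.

F(ω) = - i \pi e^{- 17 \left|{\omega}\right|} \operatorname{sign}{\left(\omega \right)}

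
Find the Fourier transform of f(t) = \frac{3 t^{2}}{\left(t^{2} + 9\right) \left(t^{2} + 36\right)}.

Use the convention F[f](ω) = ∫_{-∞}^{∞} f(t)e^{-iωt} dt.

F(ω) = \frac{\pi \left(2 - e^{3 \left|{\omega}\right|}\right) e^{- 6 \left|{\omega}\right|}}{3}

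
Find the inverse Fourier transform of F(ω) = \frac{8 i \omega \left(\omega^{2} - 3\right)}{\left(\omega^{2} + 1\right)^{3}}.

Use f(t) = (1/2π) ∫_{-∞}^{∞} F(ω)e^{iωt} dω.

f(t) = 2 t e^{- \left|{t}\right|} \left|{t}\right|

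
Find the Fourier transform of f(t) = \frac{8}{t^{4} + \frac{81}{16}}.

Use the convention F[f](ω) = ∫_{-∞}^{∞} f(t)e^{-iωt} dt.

F(ω) = \frac{64 \pi e^{- \frac{3 \sqrt{2} \left|{\omega}\right|}{4}} \sin{\left(\frac{3 \sqrt{2} \left|{\omega}\right|}{4} + \frac{\pi}{4} \right)}}{27}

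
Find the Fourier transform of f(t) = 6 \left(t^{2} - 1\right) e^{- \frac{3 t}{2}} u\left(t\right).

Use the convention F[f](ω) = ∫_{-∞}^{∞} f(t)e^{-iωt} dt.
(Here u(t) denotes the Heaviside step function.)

F(ω) = \frac{12 \left(16 i \omega - \left(2 i \omega + 3\right)^{3} + 24\right)}{\left(2 i \omega + 3\right)^{4}}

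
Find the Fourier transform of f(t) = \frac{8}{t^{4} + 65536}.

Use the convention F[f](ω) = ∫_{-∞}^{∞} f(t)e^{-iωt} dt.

F(ω) = \frac{\pi e^{- 8 \sqrt{2} \left|{\omega}\right|} \sin{\left(8 \sqrt{2} \left|{\omega}\right| + \frac{\pi}{4} \right)}}{512}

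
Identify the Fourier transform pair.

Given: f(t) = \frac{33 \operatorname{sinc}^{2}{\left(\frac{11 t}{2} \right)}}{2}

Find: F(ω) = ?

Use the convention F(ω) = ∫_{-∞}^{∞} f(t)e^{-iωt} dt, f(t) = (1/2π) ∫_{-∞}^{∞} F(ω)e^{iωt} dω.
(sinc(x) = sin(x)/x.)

F(ω) = \begin{cases} \frac{3 \pi \left(11 - \left|{\omega}\right|\right)}{11} & \text{for}\: \omega > -11 \wedge \omega < 11 \\0 & \text{otherwise} \end{cases}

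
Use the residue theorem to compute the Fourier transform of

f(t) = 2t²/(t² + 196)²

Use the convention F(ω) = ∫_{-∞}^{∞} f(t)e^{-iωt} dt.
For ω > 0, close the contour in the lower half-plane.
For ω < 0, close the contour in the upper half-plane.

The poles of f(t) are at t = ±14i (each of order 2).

Let g(z) = f(z)e^{-iωz}; for large |z| the factor e^{-iωz} decays in the lower half-plane when ω > 0 and in the upper half-plane when ω < 0.

Case ω > 0 (lower half-plane, clockwise contour ⇒ F(ω) = -2πi·ΣRes):
  Res_{z = - 14 i} g(z) = \frac{i \left(1 - 14 \omega\right) e^{- 14 \omega}}{28} (pole of order 2)
  F(ω) = -2πi·ΣRes = \frac{\pi \left(1 - 14 \omega\right) e^{- 14 \omega}}{14}

Case ω < 0 (upper half-plane, counterclockwise contour ⇒ F(ω) = +2πi·ΣRes):
  Res_{z = 14 i} g(z) = \frac{i \left(- 14 \omega - 1\right) e^{14 \omega}}{28} (pole of order 2)
  F(ω) = 2πi·ΣRes = \frac{\pi \left(14 \omega + 1\right) e^{14 \omega}}{14}

Both cases combine into a single formula in |ω|:

F(ω) = \frac{\pi \left(1 - 14 \left|{\omega}\right|\right) e^{- 14 \left|{\omega}\right|}}{14}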